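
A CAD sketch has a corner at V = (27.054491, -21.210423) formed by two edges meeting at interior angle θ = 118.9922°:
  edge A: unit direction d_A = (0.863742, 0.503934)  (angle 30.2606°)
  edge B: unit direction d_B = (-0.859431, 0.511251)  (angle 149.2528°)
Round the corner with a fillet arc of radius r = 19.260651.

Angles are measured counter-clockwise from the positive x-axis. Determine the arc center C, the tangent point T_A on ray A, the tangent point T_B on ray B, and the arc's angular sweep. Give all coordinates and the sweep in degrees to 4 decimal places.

center=(27.1494,1.1440) T_A=(36.8555,-15.4922) T_B=(17.3024,-15.4092) sweep=61.0078

bisector direction at 89.7567° = (0.004246,0.999991)
center distance |VC| = r/sin(θ/2) = 19.260651/sin(59.4961°) = 22.354656
C = V + |VC|·bis = (27.1494,1.1440)
T_A = V + ((C−V)·d_A)·d_A = V + 11.3472·d_A = (36.8555,-15.4922)
T_B = V + ((C−V)·d_B)·d_B = V + 11.3472·d_B = (17.3024,-15.4092)
sweep = 180° − θ = 61.0078°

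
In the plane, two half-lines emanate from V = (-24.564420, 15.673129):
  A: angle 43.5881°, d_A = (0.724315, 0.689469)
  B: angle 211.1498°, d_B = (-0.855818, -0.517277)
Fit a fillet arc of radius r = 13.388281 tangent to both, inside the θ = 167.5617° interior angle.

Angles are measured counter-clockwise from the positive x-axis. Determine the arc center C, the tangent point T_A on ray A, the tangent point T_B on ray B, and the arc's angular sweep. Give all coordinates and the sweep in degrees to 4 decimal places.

center=(-32.7385,26.3764) T_A=(-23.5077,16.6790) T_B=(-25.8130,14.9184) sweep=12.4383

bisector direction at 127.3690° = (-0.606945,0.794744)
center distance |VC| = r/sin(θ/2) = 13.388281/sin(83.7809°) = 13.467540
C = V + |VC|·bis = (-32.7385,26.3764)
T_A = V + ((C−V)·d_A)·d_A = V + 1.4590·d_A = (-23.5077,16.6790)
T_B = V + ((C−V)·d_B)·d_B = V + 1.4590·d_B = (-25.8130,14.9184)
sweep = 180° − θ = 12.4383°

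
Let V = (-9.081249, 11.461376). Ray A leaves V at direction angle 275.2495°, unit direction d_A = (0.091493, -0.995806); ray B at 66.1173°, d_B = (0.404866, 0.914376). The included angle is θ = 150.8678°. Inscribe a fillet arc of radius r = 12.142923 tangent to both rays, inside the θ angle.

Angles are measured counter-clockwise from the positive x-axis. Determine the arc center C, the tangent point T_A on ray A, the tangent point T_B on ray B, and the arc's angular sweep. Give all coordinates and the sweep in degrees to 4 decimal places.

bisector direction at 350.6834° = (0.986809,-0.161890)
center distance |VC| = r/sin(θ/2) = 12.142923/sin(75.4339°) = 12.546181
C = V + |VC|·bis = (3.2994,9.4303)
T_A = V + ((C−V)·d_A)·d_A = V + 3.1553·d_A = (-8.7926,8.3193)
T_B = V + ((C−V)·d_B)·d_B = V + 3.1553·d_B = (-7.8038,14.3465)
sweep = 180° − θ = 29.1322°

center=(3.2994,9.4303) T_A=(-8.7926,8.3193) T_B=(-7.8038,14.3465) sweep=29.1322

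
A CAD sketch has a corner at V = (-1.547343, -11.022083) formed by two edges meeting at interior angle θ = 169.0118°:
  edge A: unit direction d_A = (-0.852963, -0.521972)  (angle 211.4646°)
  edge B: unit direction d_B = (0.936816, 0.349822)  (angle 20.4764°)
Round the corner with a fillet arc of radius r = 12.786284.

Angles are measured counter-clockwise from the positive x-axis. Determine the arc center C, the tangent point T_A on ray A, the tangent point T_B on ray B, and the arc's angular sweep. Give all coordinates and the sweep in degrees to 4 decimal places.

center=(4.0777,-22.5703) T_A=(-2.5964,-11.6640) T_B=(-0.3952,-10.5919) sweep=10.9882

bisector direction at 295.9705° = (0.437908,-0.899020)
center distance |VC| = r/sin(θ/2) = 12.786284/sin(84.5059°) = 12.845294
C = V + |VC|·bis = (4.0777,-22.5703)
T_A = V + ((C−V)·d_A)·d_A = V + 1.2299·d_A = (-2.5964,-11.6640)
T_B = V + ((C−V)·d_B)·d_B = V + 1.2299·d_B = (-0.3952,-10.5919)
sweep = 180° − θ = 10.9882°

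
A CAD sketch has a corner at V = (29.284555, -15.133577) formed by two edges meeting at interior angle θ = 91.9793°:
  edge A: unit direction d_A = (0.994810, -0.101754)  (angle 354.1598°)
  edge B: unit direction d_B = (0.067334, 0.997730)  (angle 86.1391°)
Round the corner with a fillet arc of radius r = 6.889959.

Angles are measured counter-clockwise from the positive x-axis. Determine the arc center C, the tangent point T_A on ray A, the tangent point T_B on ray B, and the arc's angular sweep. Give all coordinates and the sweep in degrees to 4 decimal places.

center=(36.6071,-8.9567) T_A=(35.9060,-15.8108) T_B=(29.7327,-8.4927) sweep=88.0207

bisector direction at 40.1495° = (0.764365,0.644784)
center distance |VC| = r/sin(θ/2) = 6.889959/sin(45.9896°) = 9.579841
C = V + |VC|·bis = (36.6071,-8.9567)
T_A = V + ((C−V)·d_A)·d_A = V + 6.6560·d_A = (35.9060,-15.8108)
T_B = V + ((C−V)·d_B)·d_B = V + 6.6560·d_B = (29.7327,-8.4927)
sweep = 180° − θ = 88.0207°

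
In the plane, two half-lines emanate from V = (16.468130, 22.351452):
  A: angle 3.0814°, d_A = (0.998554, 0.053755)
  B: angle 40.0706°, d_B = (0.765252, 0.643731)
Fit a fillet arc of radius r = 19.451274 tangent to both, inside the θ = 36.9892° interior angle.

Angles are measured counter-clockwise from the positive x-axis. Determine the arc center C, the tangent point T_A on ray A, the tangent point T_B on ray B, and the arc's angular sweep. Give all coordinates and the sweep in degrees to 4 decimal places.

center=(73.4904,44.9005) T_A=(74.5360,25.4774) T_B=(60.9690,59.7857) sweep=143.0108

bisector direction at 21.5760° = (0.929931,0.367735)
center distance |VC| = r/sin(θ/2) = 19.451274/sin(18.4946°) = 61.318844
C = V + |VC|·bis = (73.4904,44.9005)
T_A = V + ((C−V)·d_A)·d_A = V + 58.1519·d_A = (74.5360,25.4774)
T_B = V + ((C−V)·d_B)·d_B = V + 58.1519·d_B = (60.9690,59.7857)
sweep = 180° − θ = 143.0108°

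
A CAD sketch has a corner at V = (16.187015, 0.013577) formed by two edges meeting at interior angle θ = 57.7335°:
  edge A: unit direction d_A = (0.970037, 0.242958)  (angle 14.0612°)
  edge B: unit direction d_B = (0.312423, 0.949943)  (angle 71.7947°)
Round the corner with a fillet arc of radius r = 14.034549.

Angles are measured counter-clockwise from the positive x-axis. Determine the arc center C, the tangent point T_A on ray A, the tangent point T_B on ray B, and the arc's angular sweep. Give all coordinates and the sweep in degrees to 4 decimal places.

bisector direction at 42.9280° = (0.732211,0.681078)
center distance |VC| = r/sin(θ/2) = 14.034549/sin(28.8667°) = 29.070625
C = V + |VC|·bis = (37.4728,19.8129)
T_A = V + ((C−V)·d_A)·d_A = V + 25.4584·d_A = (40.8826,6.1989)
T_B = V + ((C−V)·d_B)·d_B = V + 25.4584·d_B = (24.1408,24.1977)
sweep = 180° − θ = 122.2665°

center=(37.4728,19.8129) T_A=(40.8826,6.1989) T_B=(24.1408,24.1977) sweep=122.2665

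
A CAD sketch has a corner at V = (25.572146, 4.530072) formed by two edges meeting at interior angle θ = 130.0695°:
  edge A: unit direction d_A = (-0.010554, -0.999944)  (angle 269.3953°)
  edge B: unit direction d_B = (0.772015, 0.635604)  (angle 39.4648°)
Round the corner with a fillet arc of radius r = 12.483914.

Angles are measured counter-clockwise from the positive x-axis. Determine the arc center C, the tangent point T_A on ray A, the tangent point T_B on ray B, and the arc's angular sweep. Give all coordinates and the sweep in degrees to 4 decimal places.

center=(37.9940,-1.4135) T_A=(25.5108,-1.2817) T_B=(30.0592,8.2243) sweep=49.9305

bisector direction at 334.4301° = (0.902059,-0.431613)
center distance |VC| = r/sin(θ/2) = 12.483914/sin(65.0348°) = 13.770583
C = V + |VC|·bis = (37.9940,-1.4135)
T_A = V + ((C−V)·d_A)·d_A = V + 5.8121·d_A = (25.5108,-1.2817)
T_B = V + ((C−V)·d_B)·d_B = V + 5.8121·d_B = (30.0592,8.2243)
sweep = 180° − θ = 49.9305°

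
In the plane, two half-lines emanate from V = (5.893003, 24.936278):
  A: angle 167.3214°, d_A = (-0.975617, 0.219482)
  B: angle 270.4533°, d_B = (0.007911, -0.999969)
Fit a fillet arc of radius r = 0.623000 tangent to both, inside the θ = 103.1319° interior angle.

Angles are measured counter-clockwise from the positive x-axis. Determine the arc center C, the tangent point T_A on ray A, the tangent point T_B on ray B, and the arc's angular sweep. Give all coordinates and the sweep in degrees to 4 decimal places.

bisector direction at 218.8874° = (-0.778382,-0.627791)
center distance |VC| = r/sin(θ/2) = 0.623000/sin(51.5660°) = 0.795328
C = V + |VC|·bis = (5.2739,24.4370)
T_A = V + ((C−V)·d_A)·d_A = V + 0.4944·d_A = (5.4107,25.0448)
T_B = V + ((C−V)·d_B)·d_B = V + 0.4944·d_B = (5.8969,24.4419)
sweep = 180° − θ = 76.8681°

center=(5.2739,24.4370) T_A=(5.4107,25.0448) T_B=(5.8969,24.4419) sweep=76.8681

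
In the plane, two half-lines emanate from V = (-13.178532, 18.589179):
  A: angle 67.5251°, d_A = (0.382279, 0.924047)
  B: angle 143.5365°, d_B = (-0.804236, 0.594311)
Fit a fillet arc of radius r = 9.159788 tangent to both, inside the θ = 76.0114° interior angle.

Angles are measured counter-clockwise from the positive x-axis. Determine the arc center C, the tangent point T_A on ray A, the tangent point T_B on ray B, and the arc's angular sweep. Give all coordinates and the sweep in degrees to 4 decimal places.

center=(-17.1617,32.9221) T_A=(-8.6976,29.4205) T_B=(-22.6055,25.5554) sweep=103.9886

bisector direction at 105.5308° = (-0.267756,0.963487)
center distance |VC| = r/sin(θ/2) = 9.159788/sin(38.0057°) = 14.876068
C = V + |VC|·bis = (-17.1617,32.9221)
T_A = V + ((C−V)·d_A)·d_A = V + 11.7216·d_A = (-8.6976,29.4205)
T_B = V + ((C−V)·d_B)·d_B = V + 11.7216·d_B = (-22.6055,25.5554)
sweep = 180° − θ = 103.9886°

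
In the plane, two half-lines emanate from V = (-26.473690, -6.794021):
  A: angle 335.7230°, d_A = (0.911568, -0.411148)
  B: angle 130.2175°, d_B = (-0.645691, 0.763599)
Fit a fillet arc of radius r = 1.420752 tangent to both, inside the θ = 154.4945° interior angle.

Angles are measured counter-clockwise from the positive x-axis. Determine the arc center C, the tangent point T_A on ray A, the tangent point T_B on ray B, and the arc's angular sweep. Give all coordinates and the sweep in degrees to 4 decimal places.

center=(-25.5964,-5.6311) T_A=(-26.1806,-6.9262) T_B=(-26.6813,-6.5485) sweep=25.5055

bisector direction at 52.9703° = (0.602230,0.798323)
center distance |VC| = r/sin(θ/2) = 1.420752/sin(77.2472°) = 1.456686
C = V + |VC|·bis = (-25.5964,-5.6311)
T_A = V + ((C−V)·d_A)·d_A = V + 0.3216·d_A = (-26.1806,-6.9262)
T_B = V + ((C−V)·d_B)·d_B = V + 0.3216·d_B = (-26.6813,-6.5485)
sweep = 180° − θ = 25.5055°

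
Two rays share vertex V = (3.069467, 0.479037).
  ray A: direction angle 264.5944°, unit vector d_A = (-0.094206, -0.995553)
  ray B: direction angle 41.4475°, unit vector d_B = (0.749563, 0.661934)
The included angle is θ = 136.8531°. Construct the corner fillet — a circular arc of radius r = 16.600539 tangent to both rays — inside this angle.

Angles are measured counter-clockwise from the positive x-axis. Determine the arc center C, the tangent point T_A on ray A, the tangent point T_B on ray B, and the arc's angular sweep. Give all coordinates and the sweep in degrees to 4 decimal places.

bisector direction at 333.0210° = (0.891172,-0.453665)
center distance |VC| = r/sin(θ/2) = 16.600539/sin(68.4266°) = 17.851060
C = V + |VC|·bis = (18.9778,-7.6194)
T_A = V + ((C−V)·d_A)·d_A = V + 6.5637·d_A = (2.4511,-6.0555)
T_B = V + ((C−V)·d_B)·d_B = V + 6.5637·d_B = (7.9894,4.8238)
sweep = 180° − θ = 43.1469°

center=(18.9778,-7.6194) T_A=(2.4511,-6.0555) T_B=(7.9894,4.8238) sweep=43.1469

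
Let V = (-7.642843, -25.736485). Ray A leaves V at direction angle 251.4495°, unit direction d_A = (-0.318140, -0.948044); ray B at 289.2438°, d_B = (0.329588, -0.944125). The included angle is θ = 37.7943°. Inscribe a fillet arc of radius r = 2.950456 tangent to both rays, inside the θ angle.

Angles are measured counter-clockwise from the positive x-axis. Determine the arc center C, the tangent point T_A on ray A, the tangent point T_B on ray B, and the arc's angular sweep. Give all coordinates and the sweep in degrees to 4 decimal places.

center=(-7.5877,-34.8463) T_A=(-10.3849,-33.9076) T_B=(-4.8021,-33.8739) sweep=142.2057

bisector direction at 270.3467° = (0.006050,-0.999982)
center distance |VC| = r/sin(θ/2) = 2.950456/sin(18.8971°) = 9.109991
C = V + |VC|·bis = (-7.5877,-34.8463)
T_A = V + ((C−V)·d_A)·d_A = V + 8.6190·d_A = (-10.3849,-33.9076)
T_B = V + ((C−V)·d_B)·d_B = V + 8.6190·d_B = (-4.8021,-33.8739)
sweep = 180° − θ = 142.2057°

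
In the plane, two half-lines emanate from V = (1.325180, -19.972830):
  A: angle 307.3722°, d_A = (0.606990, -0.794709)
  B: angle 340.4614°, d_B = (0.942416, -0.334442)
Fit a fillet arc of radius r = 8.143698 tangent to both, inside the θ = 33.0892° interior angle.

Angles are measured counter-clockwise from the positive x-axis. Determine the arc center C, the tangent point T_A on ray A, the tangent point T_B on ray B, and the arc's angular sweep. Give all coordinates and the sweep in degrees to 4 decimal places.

center=(24.4373,-36.8161) T_A=(17.9654,-41.7592) T_B=(27.1608,-29.1413) sweep=146.9108

bisector direction at 323.9168° = (0.808163,-0.588959)
center distance |VC| = r/sin(θ/2) = 8.143698/sin(16.5446°) = 28.598299
C = V + |VC|·bis = (24.4373,-36.8161)
T_A = V + ((C−V)·d_A)·d_A = V + 27.4143·d_A = (17.9654,-41.7592)
T_B = V + ((C−V)·d_B)·d_B = V + 27.4143·d_B = (27.1608,-29.1413)
sweep = 180° − θ = 146.9108°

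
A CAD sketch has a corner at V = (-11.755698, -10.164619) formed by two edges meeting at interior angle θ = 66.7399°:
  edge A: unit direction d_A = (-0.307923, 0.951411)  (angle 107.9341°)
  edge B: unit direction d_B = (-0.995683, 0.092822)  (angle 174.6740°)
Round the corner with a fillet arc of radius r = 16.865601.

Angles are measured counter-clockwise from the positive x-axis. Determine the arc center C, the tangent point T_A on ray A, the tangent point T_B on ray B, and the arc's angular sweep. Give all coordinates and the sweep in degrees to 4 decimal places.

bisector direction at 141.3040° = (-0.780475,0.625187)
center distance |VC| = r/sin(θ/2) = 16.865601/sin(33.3700°) = 30.662342
C = V + |VC|·bis = (-35.6869,9.0051)
T_A = V + ((C−V)·d_A)·d_A = V + 25.6072·d_A = (-19.6408,14.1984)
T_B = V + ((C−V)·d_B)·d_B = V + 25.6072·d_B = (-37.2524,-7.7877)
sweep = 180° − θ = 113.2601°

center=(-35.6869,9.0051) T_A=(-19.6408,14.1984) T_B=(-37.2524,-7.7877) sweep=113.2601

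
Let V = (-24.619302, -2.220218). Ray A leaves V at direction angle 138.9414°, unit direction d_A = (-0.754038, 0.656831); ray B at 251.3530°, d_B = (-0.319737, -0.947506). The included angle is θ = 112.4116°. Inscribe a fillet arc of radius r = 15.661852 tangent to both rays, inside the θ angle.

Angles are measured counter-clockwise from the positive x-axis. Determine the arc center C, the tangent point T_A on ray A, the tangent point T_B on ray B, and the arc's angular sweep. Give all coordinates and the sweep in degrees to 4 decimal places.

bisector direction at 195.1472° = (-0.965258,-0.261300)
center distance |VC| = r/sin(θ/2) = 15.661852/sin(56.2058°) = 18.846069
C = V + |VC|·bis = (-42.8106,-7.1447)
T_A = V + ((C−V)·d_A)·d_A = V + 10.4824·d_A = (-32.5234,4.6649)
T_B = V + ((C−V)·d_B)·d_B = V + 10.4824·d_B = (-27.9709,-12.1524)
sweep = 180° − θ = 67.5884°

center=(-42.8106,-7.1447) T_A=(-32.5234,4.6649) T_B=(-27.9709,-12.1524) sweep=67.5884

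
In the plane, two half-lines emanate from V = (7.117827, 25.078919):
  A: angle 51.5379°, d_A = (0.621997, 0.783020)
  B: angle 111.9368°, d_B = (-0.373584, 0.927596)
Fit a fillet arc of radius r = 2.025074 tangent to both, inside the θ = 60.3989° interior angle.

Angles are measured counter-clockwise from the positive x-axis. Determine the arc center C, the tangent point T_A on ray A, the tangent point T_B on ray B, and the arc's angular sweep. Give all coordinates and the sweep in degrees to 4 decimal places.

center=(7.6964,29.0630) T_A=(9.2821,27.8034) T_B=(5.8179,28.3065) sweep=119.6011

bisector direction at 81.7374° = (0.143711,0.989620)
center distance |VC| = r/sin(θ/2) = 2.025074/sin(30.1994°) = 4.025899
C = V + |VC|·bis = (7.6964,29.0630)
T_A = V + ((C−V)·d_A)·d_A = V + 3.4795·d_A = (9.2821,27.8034)
T_B = V + ((C−V)·d_B)·d_B = V + 3.4795·d_B = (5.8179,28.3065)
sweep = 180° − θ = 119.6011°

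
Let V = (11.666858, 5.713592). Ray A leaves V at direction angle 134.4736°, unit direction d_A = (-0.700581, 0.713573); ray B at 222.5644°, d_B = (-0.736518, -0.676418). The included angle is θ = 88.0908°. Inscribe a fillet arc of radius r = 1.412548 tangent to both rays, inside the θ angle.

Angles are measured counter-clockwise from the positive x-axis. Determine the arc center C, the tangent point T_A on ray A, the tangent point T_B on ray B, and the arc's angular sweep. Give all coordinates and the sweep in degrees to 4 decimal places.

bisector direction at 178.5190° = (-0.999666,0.025845)
center distance |VC| = r/sin(θ/2) = 1.412548/sin(44.0454°) = 2.031776
C = V + |VC|·bis = (9.6358,5.7661)
T_A = V + ((C−V)·d_A)·d_A = V + 1.4604·d_A = (10.6437,6.7557)
T_B = V + ((C−V)·d_B)·d_B = V + 1.4604·d_B = (10.5912,4.7257)
sweep = 180° − θ = 91.9092°

center=(9.6358,5.7661) T_A=(10.6437,6.7557) T_B=(10.5912,4.7257) sweep=91.9092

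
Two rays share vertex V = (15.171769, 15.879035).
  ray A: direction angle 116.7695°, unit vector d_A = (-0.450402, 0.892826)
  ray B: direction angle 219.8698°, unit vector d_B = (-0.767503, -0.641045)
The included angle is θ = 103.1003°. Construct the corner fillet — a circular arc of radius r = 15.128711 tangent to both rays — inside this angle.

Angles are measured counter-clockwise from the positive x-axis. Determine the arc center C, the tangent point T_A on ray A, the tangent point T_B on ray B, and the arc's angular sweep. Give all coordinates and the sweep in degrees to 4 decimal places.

bisector direction at 168.3196° = (-0.979292,0.202451)
center distance |VC| = r/sin(θ/2) = 15.128711/sin(51.5502°) = 19.317702
C = V + |VC|·bis = (-3.7459,19.7899)
T_A = V + ((C−V)·d_A)·d_A = V + 12.0123·d_A = (9.7614,26.6039)
T_B = V + ((C−V)·d_B)·d_B = V + 12.0123·d_B = (5.9523,8.1786)
sweep = 180° − θ = 76.8997°

center=(-3.7459,19.7899) T_A=(9.7614,26.6039) T_B=(5.9523,8.1786) sweep=76.8997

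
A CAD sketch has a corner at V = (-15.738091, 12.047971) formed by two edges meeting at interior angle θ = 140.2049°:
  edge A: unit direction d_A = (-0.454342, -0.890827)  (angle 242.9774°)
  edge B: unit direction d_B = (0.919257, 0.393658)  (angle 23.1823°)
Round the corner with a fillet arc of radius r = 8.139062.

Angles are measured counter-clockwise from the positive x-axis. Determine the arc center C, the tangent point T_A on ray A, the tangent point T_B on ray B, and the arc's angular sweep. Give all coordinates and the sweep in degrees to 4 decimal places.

center=(-9.8260,5.7258) T_A=(-17.0765,9.4237) T_B=(-13.0300,13.2077) sweep=39.7951

bisector direction at 313.0799° = (0.683017,-0.730403)
center distance |VC| = r/sin(θ/2) = 8.139062/sin(70.1025°) = 8.655789
C = V + |VC|·bis = (-9.8260,5.7258)
T_A = V + ((C−V)·d_A)·d_A = V + 2.9459·d_A = (-17.0765,9.4237)
T_B = V + ((C−V)·d_B)·d_B = V + 2.9459·d_B = (-13.0300,13.2077)
sweep = 180° − θ = 39.7951°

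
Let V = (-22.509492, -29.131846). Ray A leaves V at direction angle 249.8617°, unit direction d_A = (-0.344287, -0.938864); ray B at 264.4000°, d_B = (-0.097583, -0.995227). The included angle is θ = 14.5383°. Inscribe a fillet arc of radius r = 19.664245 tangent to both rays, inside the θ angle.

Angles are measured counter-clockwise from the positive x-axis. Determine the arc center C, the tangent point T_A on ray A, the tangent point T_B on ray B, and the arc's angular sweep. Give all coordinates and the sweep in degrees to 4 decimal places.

bisector direction at 257.1309° = (-0.222725,-0.974881)
center distance |VC| = r/sin(θ/2) = 19.664245/sin(7.2691°) = 155.411081
C = V + |VC|·bis = (-57.1235,-180.6392)
T_A = V + ((C−V)·d_A)·d_A = V + 154.1620·d_A = (-75.5855,-173.8690)
T_B = V + ((C−V)·d_B)·d_B = V + 154.1620·d_B = (-37.5531,-182.5581)
sweep = 180° − θ = 165.4617°

center=(-57.1235,-180.6392) T_A=(-75.5855,-173.8690) T_B=(-37.5531,-182.5581) sweep=165.4617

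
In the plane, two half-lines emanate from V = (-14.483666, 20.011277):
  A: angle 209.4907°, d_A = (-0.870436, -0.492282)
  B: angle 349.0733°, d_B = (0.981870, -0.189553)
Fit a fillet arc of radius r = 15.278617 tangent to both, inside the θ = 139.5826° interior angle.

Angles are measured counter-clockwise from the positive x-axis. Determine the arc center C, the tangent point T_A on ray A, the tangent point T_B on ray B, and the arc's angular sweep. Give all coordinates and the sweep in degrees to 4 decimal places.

bisector direction at 279.2820° = (0.161294,-0.986906)
center distance |VC| = r/sin(θ/2) = 15.278617/sin(69.7913°) = 16.280857
C = V + |VC|·bis = (-11.8577,3.9436)
T_A = V + ((C−V)·d_A)·d_A = V + 5.6241·d_A = (-19.3791,17.2426)
T_B = V + ((C−V)·d_B)·d_B = V + 5.6241·d_B = (-8.9616,18.9452)
sweep = 180° − θ = 40.4174°

center=(-11.8577,3.9436) T_A=(-19.3791,17.2426) T_B=(-8.9616,18.9452) sweep=40.4174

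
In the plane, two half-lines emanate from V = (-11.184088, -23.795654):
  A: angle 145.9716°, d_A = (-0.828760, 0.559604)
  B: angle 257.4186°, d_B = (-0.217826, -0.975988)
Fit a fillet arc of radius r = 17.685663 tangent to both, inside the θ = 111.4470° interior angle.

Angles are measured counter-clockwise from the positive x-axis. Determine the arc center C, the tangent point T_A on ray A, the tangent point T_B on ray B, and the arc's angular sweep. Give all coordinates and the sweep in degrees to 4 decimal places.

bisector direction at 201.6951° = (-0.929164,-0.369667)
center distance |VC| = r/sin(θ/2) = 17.685663/sin(55.7235°) = 21.402680
C = V + |VC|·bis = (-31.0707,-31.7075)
T_A = V + ((C−V)·d_A)·d_A = V + 12.0537·d_A = (-21.1737,-17.0503)
T_B = V + ((C−V)·d_B)·d_B = V + 12.0537·d_B = (-13.8097,-35.5599)
sweep = 180° − θ = 68.5530°

center=(-31.0707,-31.7075) T_A=(-21.1737,-17.0503) T_B=(-13.8097,-35.5599) sweep=68.5530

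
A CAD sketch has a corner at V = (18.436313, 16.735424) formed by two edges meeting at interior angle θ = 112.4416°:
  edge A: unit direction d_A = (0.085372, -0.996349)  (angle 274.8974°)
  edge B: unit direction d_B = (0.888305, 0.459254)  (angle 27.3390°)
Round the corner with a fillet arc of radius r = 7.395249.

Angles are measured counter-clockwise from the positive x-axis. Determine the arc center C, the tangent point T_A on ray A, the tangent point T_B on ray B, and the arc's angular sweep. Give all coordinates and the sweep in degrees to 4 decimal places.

bisector direction at 331.1182° = (0.875618,-0.483004)
center distance |VC| = r/sin(θ/2) = 7.395249/sin(56.2208°) = 8.897221
C = V + |VC|·bis = (26.2269,12.4380)
T_A = V + ((C−V)·d_A)·d_A = V + 4.9468·d_A = (18.8586,11.8067)
T_B = V + ((C−V)·d_B)·d_B = V + 4.9468·d_B = (22.8306,19.0073)
sweep = 180° − θ = 67.5584°

center=(26.2269,12.4380) T_A=(18.8586,11.8067) T_B=(22.8306,19.0073) sweep=67.5584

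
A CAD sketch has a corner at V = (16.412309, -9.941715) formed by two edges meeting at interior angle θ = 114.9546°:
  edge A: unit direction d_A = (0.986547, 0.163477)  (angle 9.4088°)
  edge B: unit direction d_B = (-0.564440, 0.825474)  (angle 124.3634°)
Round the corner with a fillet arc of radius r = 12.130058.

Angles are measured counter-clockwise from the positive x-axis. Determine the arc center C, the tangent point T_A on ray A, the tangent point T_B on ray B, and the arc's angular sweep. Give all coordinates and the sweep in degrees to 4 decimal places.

center=(22.0597,3.2896) T_A=(24.0427,-8.6773) T_B=(12.0467,-3.5571) sweep=65.0454

bisector direction at 66.8861° = (0.392560,0.919726)
center distance |VC| = r/sin(θ/2) = 12.130058/sin(57.4773°) = 14.386109
C = V + |VC|·bis = (22.0597,3.2896)
T_A = V + ((C−V)·d_A)·d_A = V + 7.7345·d_A = (24.0427,-8.6773)
T_B = V + ((C−V)·d_B)·d_B = V + 7.7345·d_B = (12.0467,-3.5571)
sweep = 180° − θ = 65.0454°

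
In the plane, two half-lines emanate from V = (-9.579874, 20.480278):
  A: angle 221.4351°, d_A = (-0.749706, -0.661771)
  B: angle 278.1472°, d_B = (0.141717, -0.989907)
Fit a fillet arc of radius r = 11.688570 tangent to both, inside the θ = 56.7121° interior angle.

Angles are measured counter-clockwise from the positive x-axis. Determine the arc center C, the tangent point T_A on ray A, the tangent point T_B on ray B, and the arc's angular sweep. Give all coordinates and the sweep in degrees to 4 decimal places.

bisector direction at 249.7911° = (-0.345443,-0.938440)
center distance |VC| = r/sin(θ/2) = 11.688570/sin(28.3560°) = 24.610142
C = V + |VC|·bis = (-18.0813,-2.6149)
T_A = V + ((C−V)·d_A)·d_A = V + 21.6572·d_A = (-25.8164,6.1481)
T_B = V + ((C−V)·d_B)·d_B = V + 21.6572·d_B = (-6.5107,-0.9584)
sweep = 180° − θ = 123.2879°

center=(-18.0813,-2.6149) T_A=(-25.8164,6.1481) T_B=(-6.5107,-0.9584) sweep=123.2879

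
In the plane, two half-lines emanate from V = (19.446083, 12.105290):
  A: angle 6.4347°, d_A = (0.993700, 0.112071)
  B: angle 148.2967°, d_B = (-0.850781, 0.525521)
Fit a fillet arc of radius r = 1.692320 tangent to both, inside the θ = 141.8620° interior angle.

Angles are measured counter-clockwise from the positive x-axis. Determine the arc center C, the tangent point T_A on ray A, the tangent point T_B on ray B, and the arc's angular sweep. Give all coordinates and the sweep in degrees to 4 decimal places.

center=(19.8377,13.8525) T_A=(20.0274,12.1709) T_B=(18.9484,12.4127) sweep=38.1380

bisector direction at 77.3657° = (0.218727,0.975786)
center distance |VC| = r/sin(θ/2) = 1.692320/sin(70.9310°) = 1.790576
C = V + |VC|·bis = (19.8377,13.8525)
T_A = V + ((C−V)·d_A)·d_A = V + 0.5850·d_A = (20.0274,12.1709)
T_B = V + ((C−V)·d_B)·d_B = V + 0.5850·d_B = (18.9484,12.4127)
sweep = 180° − θ = 38.1380°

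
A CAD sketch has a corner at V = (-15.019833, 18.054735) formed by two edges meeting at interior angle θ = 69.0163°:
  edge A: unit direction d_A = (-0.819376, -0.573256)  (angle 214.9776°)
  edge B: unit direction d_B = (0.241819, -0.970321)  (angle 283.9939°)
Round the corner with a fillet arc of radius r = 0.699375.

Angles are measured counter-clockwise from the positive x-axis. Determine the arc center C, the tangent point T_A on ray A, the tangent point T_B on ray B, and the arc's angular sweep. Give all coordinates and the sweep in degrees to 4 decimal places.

bisector direction at 249.4857° = (-0.350440,-0.936585)
center distance |VC| = r/sin(θ/2) = 0.699375/sin(34.5082°) = 1.234503
C = V + |VC|·bis = (-15.4525,16.8985)
T_A = V + ((C−V)·d_A)·d_A = V + 1.0173·d_A = (-15.8534,17.4716)
T_B = V + ((C−V)·d_B)·d_B = V + 1.0173·d_B = (-14.7738,17.0676)
sweep = 180° − θ = 110.9837°

center=(-15.4525,16.8985) T_A=(-15.8534,17.4716) T_B=(-14.7738,17.0676) sweep=110.9837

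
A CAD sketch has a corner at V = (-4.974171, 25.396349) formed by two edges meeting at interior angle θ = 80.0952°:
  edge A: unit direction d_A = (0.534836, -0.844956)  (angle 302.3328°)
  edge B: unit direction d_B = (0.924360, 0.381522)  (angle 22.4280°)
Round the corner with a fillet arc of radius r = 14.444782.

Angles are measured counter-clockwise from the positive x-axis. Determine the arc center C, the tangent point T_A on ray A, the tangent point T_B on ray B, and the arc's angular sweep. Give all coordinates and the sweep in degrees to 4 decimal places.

center=(16.4225,18.6009) T_A=(4.2173,10.8753) T_B=(10.9115,31.9530) sweep=99.9048

bisector direction at 342.3804° = (0.953087,-0.302696)
center distance |VC| = r/sin(θ/2) = 14.444782/sin(40.0476°) = 22.449872
C = V + |VC|·bis = (16.4225,18.6009)
T_A = V + ((C−V)·d_A)·d_A = V + 17.1856·d_A = (4.2173,10.8753)
T_B = V + ((C−V)·d_B)·d_B = V + 17.1856·d_B = (10.9115,31.9530)
sweep = 180° − θ = 99.9048°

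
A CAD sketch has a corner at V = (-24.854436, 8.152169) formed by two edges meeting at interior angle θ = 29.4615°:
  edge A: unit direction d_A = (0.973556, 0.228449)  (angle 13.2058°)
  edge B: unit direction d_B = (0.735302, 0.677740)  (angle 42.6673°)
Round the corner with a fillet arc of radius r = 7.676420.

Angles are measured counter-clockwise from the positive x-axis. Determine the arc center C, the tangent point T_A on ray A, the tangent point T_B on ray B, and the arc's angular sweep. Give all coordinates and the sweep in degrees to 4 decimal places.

center=(1.8167,22.2956) T_A=(3.5704,14.8222) T_B=(-3.3859,27.9401) sweep=150.5385

bisector direction at 27.9366° = (0.883467,0.468493)
center distance |VC| = r/sin(θ/2) = 7.676420/sin(14.7308°) = 30.189200
C = V + |VC|·bis = (1.8167,22.2956)
T_A = V + ((C−V)·d_A)·d_A = V + 29.1969·d_A = (3.5704,14.8222)
T_B = V + ((C−V)·d_B)·d_B = V + 29.1969·d_B = (-3.3859,27.9401)
sweep = 180° − θ = 150.5385°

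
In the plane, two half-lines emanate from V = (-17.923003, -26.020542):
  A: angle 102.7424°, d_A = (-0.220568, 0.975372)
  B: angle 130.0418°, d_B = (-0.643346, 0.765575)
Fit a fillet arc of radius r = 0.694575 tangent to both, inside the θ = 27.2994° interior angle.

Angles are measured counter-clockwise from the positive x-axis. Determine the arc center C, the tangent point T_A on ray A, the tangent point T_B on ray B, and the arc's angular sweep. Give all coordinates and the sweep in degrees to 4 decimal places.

center=(-19.2313,-23.3840) T_A=(-18.5539,-23.2308) T_B=(-19.7631,-23.8309) sweep=152.7006

bisector direction at 116.3921° = (-0.444512,0.895773)
center distance |VC| = r/sin(θ/2) = 0.694575/sin(13.6497°) = 2.943300
C = V + |VC|·bis = (-19.2313,-23.3840)
T_A = V + ((C−V)·d_A)·d_A = V + 2.8602·d_A = (-18.5539,-23.2308)
T_B = V + ((C−V)·d_B)·d_B = V + 2.8602·d_B = (-19.7631,-23.8309)
sweep = 180° − θ = 152.7006°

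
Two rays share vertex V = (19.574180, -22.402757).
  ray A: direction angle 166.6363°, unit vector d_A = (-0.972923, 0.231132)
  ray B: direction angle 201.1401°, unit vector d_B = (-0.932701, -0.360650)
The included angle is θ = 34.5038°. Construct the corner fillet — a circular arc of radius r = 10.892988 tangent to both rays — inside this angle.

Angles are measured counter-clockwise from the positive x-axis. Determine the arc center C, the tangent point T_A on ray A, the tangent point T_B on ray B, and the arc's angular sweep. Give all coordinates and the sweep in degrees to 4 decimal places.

center=(-17.0708,-24.8934) T_A=(-14.5531,-14.2953) T_B=(-13.1422,-35.0533) sweep=145.4962

bisector direction at 183.8882° = (-0.997698,-0.067810)
center distance |VC| = r/sin(θ/2) = 10.892988/sin(17.2519°) = 36.729503
C = V + |VC|·bis = (-17.0708,-24.8934)
T_A = V + ((C−V)·d_A)·d_A = V + 35.0770·d_A = (-14.5531,-14.2953)
T_B = V + ((C−V)·d_B)·d_B = V + 35.0770·d_B = (-13.1422,-35.0533)
sweep = 180° − θ = 145.4962°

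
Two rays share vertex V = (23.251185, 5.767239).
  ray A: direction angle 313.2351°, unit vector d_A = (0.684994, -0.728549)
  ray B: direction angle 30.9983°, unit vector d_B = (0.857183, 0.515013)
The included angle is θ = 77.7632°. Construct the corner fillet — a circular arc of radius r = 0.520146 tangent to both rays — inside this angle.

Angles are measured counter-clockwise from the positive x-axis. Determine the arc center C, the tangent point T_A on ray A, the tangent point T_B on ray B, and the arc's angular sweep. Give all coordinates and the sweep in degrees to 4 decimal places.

center=(24.0720,5.6536) T_A=(23.6930,5.2973) T_B=(23.8041,6.0994) sweep=102.2368

bisector direction at 352.1167° = (0.990549,-0.137156)
center distance |VC| = r/sin(θ/2) = 0.520146/sin(38.8816°) = 0.828637
C = V + |VC|·bis = (24.0720,5.6536)
T_A = V + ((C−V)·d_A)·d_A = V + 0.6450·d_A = (23.6930,5.2973)
T_B = V + ((C−V)·d_B)·d_B = V + 0.6450·d_B = (23.8041,6.0994)
sweep = 180° − θ = 102.2368°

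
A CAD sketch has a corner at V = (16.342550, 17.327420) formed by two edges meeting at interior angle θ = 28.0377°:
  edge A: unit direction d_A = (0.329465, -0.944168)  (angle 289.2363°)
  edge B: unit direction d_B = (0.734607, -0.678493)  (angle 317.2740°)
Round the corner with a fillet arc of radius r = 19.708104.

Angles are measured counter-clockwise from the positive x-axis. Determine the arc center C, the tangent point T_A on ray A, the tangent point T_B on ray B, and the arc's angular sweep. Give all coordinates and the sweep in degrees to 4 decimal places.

center=(60.9564,-50.7066) T_A=(42.3486,-57.1998) T_B=(74.3282,-36.2289) sweep=151.9623

bisector direction at 303.2552° = (0.548368,-0.836237)
center distance |VC| = r/sin(θ/2) = 19.708104/sin(14.0189°) = 81.357390
C = V + |VC|·bis = (60.9564,-50.7066)
T_A = V + ((C−V)·d_A)·d_A = V + 78.9342·d_A = (42.3486,-57.1998)
T_B = V + ((C−V)·d_B)·d_B = V + 78.9342·d_B = (74.3282,-36.2289)
sweep = 180° − θ = 151.9623°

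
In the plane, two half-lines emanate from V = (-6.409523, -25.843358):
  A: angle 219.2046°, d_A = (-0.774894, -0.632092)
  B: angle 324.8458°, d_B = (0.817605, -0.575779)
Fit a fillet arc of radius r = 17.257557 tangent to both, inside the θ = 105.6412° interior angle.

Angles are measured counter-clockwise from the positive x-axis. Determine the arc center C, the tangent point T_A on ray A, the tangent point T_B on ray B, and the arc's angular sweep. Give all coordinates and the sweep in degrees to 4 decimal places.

center=(-5.6441,-47.4898) T_A=(-16.5524,-34.1171) T_B=(4.2925,-33.3800) sweep=74.3588

bisector direction at 272.0252° = (0.035339,-0.999375)
center distance |VC| = r/sin(θ/2) = 17.257557/sin(52.8206°) = 21.660015
C = V + |VC|·bis = (-5.6441,-47.4898)
T_A = V + ((C−V)·d_A)·d_A = V + 13.0894·d_A = (-16.5524,-34.1171)
T_B = V + ((C−V)·d_B)·d_B = V + 13.0894·d_B = (4.2925,-33.3800)
sweep = 180° − θ = 74.3588°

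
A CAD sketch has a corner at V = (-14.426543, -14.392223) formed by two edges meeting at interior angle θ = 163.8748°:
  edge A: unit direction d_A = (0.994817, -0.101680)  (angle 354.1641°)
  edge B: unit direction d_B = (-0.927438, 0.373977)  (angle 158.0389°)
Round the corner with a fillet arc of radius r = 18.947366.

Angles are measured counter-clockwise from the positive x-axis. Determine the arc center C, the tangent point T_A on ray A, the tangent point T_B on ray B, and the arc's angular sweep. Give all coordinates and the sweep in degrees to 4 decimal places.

bisector direction at 76.1015° = (0.240203,0.970723)
center distance |VC| = r/sin(θ/2) = 18.947366/sin(81.9374°) = 19.136522
C = V + |VC|·bis = (-9.8299,4.1840)
T_A = V + ((C−V)·d_A)·d_A = V + 2.6840·d_A = (-11.7565,-14.6651)
T_B = V + ((C−V)·d_B)·d_B = V + 2.6840·d_B = (-16.9158,-13.3885)
sweep = 180° − θ = 16.1252°

center=(-9.8299,4.1840) T_A=(-11.7565,-14.6651) T_B=(-16.9158,-13.3885) sweep=16.1252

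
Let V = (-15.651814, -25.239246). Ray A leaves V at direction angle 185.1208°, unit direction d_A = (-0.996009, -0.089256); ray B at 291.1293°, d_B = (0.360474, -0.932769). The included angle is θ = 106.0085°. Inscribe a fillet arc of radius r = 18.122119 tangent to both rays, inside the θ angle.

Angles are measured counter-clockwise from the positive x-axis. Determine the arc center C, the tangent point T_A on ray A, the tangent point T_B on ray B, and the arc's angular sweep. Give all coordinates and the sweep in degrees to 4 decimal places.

center=(-27.6337,-44.5077) T_A=(-29.2512,-26.4579) T_B=(-10.7299,-37.9752) sweep=73.9915

bisector direction at 238.1251° = (-0.528067,-0.849203)
center distance |VC| = r/sin(θ/2) = 18.122119/sin(53.0042°) = 22.690083
C = V + |VC|·bis = (-27.6337,-44.5077)
T_A = V + ((C−V)·d_A)·d_A = V + 13.6539·d_A = (-29.2512,-26.4579)
T_B = V + ((C−V)·d_B)·d_B = V + 13.6539·d_B = (-10.7299,-37.9752)
sweep = 180° − θ = 73.9915°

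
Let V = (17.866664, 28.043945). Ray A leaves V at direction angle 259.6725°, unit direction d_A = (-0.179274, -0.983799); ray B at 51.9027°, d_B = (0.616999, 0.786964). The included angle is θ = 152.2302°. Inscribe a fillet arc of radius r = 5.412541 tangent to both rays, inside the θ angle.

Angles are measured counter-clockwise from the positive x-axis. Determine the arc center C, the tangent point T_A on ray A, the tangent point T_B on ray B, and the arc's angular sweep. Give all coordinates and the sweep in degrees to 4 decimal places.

center=(22.9517,25.7573) T_A=(17.6268,26.7277) T_B=(18.6922,29.0969) sweep=27.7698

bisector direction at 335.7876° = (0.912031,-0.410120)
center distance |VC| = r/sin(θ/2) = 5.412541/sin(76.1151°) = 5.575457
C = V + |VC|·bis = (22.9517,25.7573)
T_A = V + ((C−V)·d_A)·d_A = V + 1.3380·d_A = (17.6268,26.7277)
T_B = V + ((C−V)·d_B)·d_B = V + 1.3380·d_B = (18.6922,29.0969)
sweep = 180° − θ = 27.7698°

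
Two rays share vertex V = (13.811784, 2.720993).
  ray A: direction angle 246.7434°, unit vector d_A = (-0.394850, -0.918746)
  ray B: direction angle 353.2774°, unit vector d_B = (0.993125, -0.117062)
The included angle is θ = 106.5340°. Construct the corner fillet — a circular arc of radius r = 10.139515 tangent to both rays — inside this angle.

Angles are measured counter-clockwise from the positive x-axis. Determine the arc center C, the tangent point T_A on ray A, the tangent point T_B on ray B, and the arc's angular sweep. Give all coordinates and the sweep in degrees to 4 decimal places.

center=(20.1397,-8.2346) T_A=(10.8240,-4.2310) T_B=(21.3266,1.8352) sweep=73.4660

bisector direction at 300.0104° = (0.500157,-0.865935)
center distance |VC| = r/sin(θ/2) = 10.139515/sin(53.2670°) = 12.651758
C = V + |VC|·bis = (20.1397,-8.2346)
T_A = V + ((C−V)·d_A)·d_A = V + 7.5668·d_A = (10.8240,-4.2310)
T_B = V + ((C−V)·d_B)·d_B = V + 7.5668·d_B = (21.3266,1.8352)
sweep = 180° − θ = 73.4660°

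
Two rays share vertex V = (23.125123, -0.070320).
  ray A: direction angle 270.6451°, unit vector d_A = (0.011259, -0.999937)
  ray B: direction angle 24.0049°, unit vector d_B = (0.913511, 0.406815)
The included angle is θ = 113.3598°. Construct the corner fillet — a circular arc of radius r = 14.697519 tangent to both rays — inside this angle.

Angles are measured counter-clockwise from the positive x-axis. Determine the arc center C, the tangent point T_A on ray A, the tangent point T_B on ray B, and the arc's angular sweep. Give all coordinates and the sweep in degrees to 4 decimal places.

bisector direction at 327.3250° = (0.841746,-0.539873)
center distance |VC| = r/sin(θ/2) = 14.697519/sin(56.6799°) = 17.588871
C = V + |VC|·bis = (37.9305,-9.5661)
T_A = V + ((C−V)·d_A)·d_A = V + 9.6618·d_A = (23.2339,-9.7316)
T_B = V + ((C−V)·d_B)·d_B = V + 9.6618·d_B = (31.9513,3.8603)
sweep = 180° − θ = 66.6402°

center=(37.9305,-9.5661) T_A=(23.2339,-9.7316) T_B=(31.9513,3.8603) sweep=66.6402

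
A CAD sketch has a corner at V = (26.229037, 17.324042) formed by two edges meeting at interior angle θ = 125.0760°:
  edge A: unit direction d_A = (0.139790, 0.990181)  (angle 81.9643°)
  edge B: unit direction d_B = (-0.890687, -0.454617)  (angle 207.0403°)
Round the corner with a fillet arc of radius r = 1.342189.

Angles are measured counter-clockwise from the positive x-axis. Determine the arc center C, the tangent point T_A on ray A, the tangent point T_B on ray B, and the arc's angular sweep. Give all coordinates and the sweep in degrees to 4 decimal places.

center=(24.9975,18.2024) T_A=(26.3266,18.0148) T_B=(25.6077,17.0069) sweep=54.9240

bisector direction at 144.5023° = (-0.814139,0.580670)
center distance |VC| = r/sin(θ/2) = 1.342189/sin(62.5380°) = 1.512638
C = V + |VC|·bis = (24.9975,18.2024)
T_A = V + ((C−V)·d_A)·d_A = V + 0.6976·d_A = (26.3266,18.0148)
T_B = V + ((C−V)·d_B)·d_B = V + 0.6976·d_B = (25.6077,17.0069)
sweep = 180° − θ = 54.9240°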